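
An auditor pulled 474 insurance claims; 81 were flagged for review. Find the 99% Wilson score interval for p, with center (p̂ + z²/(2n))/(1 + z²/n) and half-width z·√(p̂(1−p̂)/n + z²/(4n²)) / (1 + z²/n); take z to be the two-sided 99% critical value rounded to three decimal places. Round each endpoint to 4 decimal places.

(0.1310, 0.2199)

p̂ = 81/474 = 0.17089; z = 2.576, so z² = 6.635776.
Denominator 1 + z²/n = 1 + 6.635776/474 = 1.014000.
Adjusted center: (0.17089 + z²/(2n))/1.014000 = 0.17543.
Radicand: p̂(1−p̂)/n + z²/(4n²) = 0.000298911 + 0.000007384 = 0.000306295.
Half-width = z·√(radicand)/denom = 2.576·0.017501/1.014000 = 0.04446.
So the interval runs from 0.1310 to 0.2199.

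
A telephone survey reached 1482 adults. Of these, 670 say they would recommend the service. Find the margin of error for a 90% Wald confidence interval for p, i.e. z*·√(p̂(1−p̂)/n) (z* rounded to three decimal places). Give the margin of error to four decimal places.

ME = 0.0213

The sample proportion is 670/1482 = 0.45209.
Standard error of p̂: √(0.247705/1482) = √0.000167142 = 0.012928.
For 90% confidence, z* = 1.645.
So ME = 0.0213.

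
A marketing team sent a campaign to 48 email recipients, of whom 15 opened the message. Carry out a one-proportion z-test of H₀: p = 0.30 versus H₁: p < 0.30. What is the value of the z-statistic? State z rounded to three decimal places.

z = 0.189

p̂ = 15/48 = 0.31250.
SE₀ = √(0.30·0.70/48) = 0.066144.
z = (p̂ − p₀)/SE = (0.31250 − 0.30)/0.066144 = 0.189.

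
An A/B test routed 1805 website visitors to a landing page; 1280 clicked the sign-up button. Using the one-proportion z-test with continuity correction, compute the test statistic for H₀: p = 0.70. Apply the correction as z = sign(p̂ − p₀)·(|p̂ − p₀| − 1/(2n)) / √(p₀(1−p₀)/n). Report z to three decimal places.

z = 0.822

Sample proportion p̂ = 1280/1805 = 0.70914. p̂ − p₀ = 0.009141.
1/(2n) = 0.000277.
Corrected numerator: |0.009141| − 0.000277 = 0.008864.
Under H₀, SE = √(p₀(1−p₀)/n) = √(0.70·0.30/1805) = √0.000116343 = 0.010786.
z = (+)0.008864/0.010786 = 0.822.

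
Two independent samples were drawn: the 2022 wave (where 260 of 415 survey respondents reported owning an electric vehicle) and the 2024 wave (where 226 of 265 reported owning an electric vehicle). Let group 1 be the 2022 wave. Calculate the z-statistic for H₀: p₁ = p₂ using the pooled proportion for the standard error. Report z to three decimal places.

p̂₁ = 260/415 = 0.62651, p̂₂ = 226/265 = 0.85283.
Pooled p̂ = (260+226)/(415+265) = 486/680 = 0.71471.
Pooled SE = √[0.2039014·0.00618322] ≈ 0.035507.
z = -0.22632/0.035507 = -6.374.

z = -6.374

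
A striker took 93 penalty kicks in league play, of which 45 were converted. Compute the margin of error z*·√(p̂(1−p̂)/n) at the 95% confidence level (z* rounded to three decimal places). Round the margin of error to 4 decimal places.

ME = 0.1016

Sample proportion p̂ = 45/93 = 0.48387.
Standard error of p̂: √(0.249740/93) = √0.002685375 = 0.051821.
z* = 1.960 at the 95% level.
So ME = 0.1016.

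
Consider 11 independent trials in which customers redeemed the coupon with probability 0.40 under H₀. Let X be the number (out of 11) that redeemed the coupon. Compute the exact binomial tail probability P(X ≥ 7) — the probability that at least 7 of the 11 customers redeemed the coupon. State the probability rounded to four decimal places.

X is binomial with n = 11 and p = 0.40.
P(X ≥ 7) = Σ_{j=7}^{11} C(11,j)·0.40^j·0.60^{11−j}.
= 0.070071 + 0.023357 + 0.005190 + 0.000692 + 0.000042 = 0.0994.

P = 0.0994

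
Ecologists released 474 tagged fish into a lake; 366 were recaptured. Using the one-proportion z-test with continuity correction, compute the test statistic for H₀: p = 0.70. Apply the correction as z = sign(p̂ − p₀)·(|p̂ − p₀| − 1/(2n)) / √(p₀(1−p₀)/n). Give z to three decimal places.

z = 3.378

With x = 366 successes in n = 474, p̂ = 0.77215. p̂ − p₀ = 0.072152.
1/(2n) = 0.001055.
Corrected numerator: |0.072152| − 0.001055 = 0.071097.
SE₀ = √(0.70·0.30/474) = 0.021048.
z = +0.071097/0.021048 = 3.378.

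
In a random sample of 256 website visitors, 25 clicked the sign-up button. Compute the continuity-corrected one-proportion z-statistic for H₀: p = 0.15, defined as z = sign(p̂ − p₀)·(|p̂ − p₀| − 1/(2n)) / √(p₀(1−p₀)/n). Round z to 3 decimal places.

z = -2.258

With x = 25 successes in n = 256, p̂ = 0.09766. p̂ − p₀ = -0.052344.
Continuity correction 1/(2n) = 1/512 = 0.001953.
Corrected numerator: |-0.052344| − 0.001953 = 0.050391.
Under H₀, SE = √(p₀(1−p₀)/n) = √(0.15·0.85/256) = √0.000498047 = 0.022317.
z = −0.050391/0.022317 = -2.258.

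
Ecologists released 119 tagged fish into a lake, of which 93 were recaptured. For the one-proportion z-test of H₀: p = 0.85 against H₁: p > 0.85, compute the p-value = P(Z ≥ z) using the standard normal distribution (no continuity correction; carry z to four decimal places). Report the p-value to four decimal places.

p-value = 0.9818

With x = 93 successes in n = 119, p̂ = 0.78151.
SE₀ = √(0.85·0.15/119) = 0.032733.
Test statistic (full precision, shown to 4 dp): z = (93/119 − 0.85)/SE₀ ≈ -2.0923.
From the standard normal, P(Z ≥ z) = 0.9818.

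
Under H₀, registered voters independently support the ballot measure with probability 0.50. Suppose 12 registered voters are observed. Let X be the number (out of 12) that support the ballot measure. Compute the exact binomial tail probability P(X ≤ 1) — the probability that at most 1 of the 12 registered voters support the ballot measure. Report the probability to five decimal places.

P = 0.00317

X is binomial with n = 12 and p = 0.50.
P(X ≤ 1) = C(12,0)·0.50^0·0.50^12 + C(12,1)·0.50^1·0.50^11.
= 0.000244 + 0.002930 = 0.00317.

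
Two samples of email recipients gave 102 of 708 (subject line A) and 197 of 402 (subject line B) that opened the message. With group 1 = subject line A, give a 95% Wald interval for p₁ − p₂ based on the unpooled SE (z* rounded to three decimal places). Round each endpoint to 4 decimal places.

p̂₁ = 102/708 = 0.14407, p̂₂ = 197/402 = 0.49005; p̂₁ − p̂₂ = -0.34598.
Unpooled SE = √(p̂₁(1−p̂₁)/n₁ + p̂₂(1−p̂₂)/n₂) = √(0.000174170 + 0.000621644) = 0.028210.
For 95% confidence, z* = 1.960. Margin = 1.960·0.028210 = 0.05529.
So the interval runs from -0.4013 to -0.2907.

(-0.4013, -0.2907)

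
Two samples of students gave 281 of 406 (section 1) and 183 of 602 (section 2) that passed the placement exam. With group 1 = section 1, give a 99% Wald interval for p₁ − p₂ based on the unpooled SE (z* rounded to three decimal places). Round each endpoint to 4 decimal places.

p̂₁ = 0.69212, p̂₂ = 0.30399, so the observed difference is 0.38813.
Unpooled SE = √(p̂₁(1−p̂₁)/n₁ + p̂₂(1−p̂₂)/n₂) = √(0.000524854 + 0.000351460) = 0.029603.
The 99% critical value is z* = 2.576. Margin = 2.576·0.029603 = 0.07626.
So the interval runs from 0.3119 to 0.4644.

(0.3119, 0.4644)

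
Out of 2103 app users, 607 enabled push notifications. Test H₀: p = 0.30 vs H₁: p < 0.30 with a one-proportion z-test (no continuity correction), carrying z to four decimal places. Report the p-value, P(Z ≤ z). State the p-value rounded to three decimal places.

The sample proportion is 607/2103 = 0.28864.
Under H₀, SE = √(p₀(1−p₀)/n) = √(0.30·0.70/2103) = √0.000099857 = 0.009993.
z = (p̂ − p₀)/SE = (607/2103 − 0.30)/0.009993 ≈ -1.1373.
From the standard normal, P(Z ≤ z) = 0.128.

p-value = 0.128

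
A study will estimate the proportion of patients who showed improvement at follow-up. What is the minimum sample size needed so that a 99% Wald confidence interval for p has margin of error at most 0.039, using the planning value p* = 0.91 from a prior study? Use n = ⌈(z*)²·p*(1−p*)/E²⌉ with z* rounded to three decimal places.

n = 358

The 99% critical value is z* = 2.576.
p*(1−p*) = 0.91·0.09 = 0.0819.
(z*)²·p*(1−p*)/E² = 6.635776·0.0819/0.001521 = 357.311.
Rounding up, n = 358.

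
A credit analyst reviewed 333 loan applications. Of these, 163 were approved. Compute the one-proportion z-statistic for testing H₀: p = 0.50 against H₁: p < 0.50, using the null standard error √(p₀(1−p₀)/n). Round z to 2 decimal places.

The sample proportion is 163/333 = 0.48949.
SE₀ = √(0.50·0.50/333) = 0.027400.
Test statistic: z = -0.01051/0.027400 = -0.38.

z = -0.38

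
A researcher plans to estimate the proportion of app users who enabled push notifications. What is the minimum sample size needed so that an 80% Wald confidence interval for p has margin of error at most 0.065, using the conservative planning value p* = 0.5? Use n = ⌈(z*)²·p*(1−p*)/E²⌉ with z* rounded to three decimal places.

n = 98

For 80% confidence, z* = 1.282.
p*(1−p*) = 0.2500.
(z*)²·p*(1−p*)/E² = 1.643524·0.2500/0.004225 = 97.250.
Rounding up, n = 98.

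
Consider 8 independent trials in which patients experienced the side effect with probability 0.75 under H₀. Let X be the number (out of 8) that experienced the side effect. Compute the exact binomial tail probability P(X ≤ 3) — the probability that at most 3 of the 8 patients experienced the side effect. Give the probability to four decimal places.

X ~ Binomial(n=8, p=0.75).
P(X ≤ 3) = C(8,0)·0.75^0·0.25^8 + C(8,1)·0.75^1·0.25^7 + C(8,2)·0.75^2·0.25^6 + C(8,3)·0.75^3·0.25^5.
= 0.000015 + 0.000366 + 0.003845 + 0.023071 = 0.0273.

P = 0.0273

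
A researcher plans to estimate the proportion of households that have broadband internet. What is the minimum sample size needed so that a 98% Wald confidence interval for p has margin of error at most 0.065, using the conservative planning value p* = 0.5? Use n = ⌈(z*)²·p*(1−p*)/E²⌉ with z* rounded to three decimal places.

The 98% critical value is z* = 2.326.
p*(1−p*) = 0.50·0.50 = 0.2500.
Required n before rounding: 5.410276 × 0.2500 / 0.065² = 320.135.
⌈320.135⌉ = 321.

n = 321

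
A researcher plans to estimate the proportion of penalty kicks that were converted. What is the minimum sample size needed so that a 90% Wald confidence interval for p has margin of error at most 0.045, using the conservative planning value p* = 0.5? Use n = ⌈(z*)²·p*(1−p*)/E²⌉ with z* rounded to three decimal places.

n = 335

For 90% confidence, z* = 1.645.
p*(1−p*) = 0.50·0.50 = 0.2500.
(z*)²·p*(1−p*)/E² = 2.706025·0.2500/0.002025 = 334.077.
Rounding up, n = 335.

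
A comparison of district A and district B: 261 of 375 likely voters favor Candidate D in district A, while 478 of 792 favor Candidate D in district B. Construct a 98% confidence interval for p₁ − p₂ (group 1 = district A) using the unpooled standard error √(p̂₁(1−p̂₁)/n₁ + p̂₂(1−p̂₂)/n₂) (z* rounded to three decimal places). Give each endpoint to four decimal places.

p̂₁ = 261/375 = 0.69600, p̂₂ = 478/792 = 0.60354; p̂₁ − p̂₂ = 0.09246.
SE = √(0.000564224 + 0.000302122) = √0.000866346 = 0.029434.
For 98% confidence, z* = 2.326. Margin of error = 0.06846.
CI: 0.09246 ± 0.06846 = (0.0240, 0.1609).

(0.0240, 0.1609)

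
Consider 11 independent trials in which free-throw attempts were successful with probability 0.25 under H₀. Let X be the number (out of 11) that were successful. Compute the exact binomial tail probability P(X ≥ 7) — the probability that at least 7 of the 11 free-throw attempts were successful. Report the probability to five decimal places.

X is binomial with n = 11 and p = 0.25.
P(X ≥ 7) = Σ_{j=7}^{11} C(11,j)·0.25^j·0.75^{11−j}.
= 0.006373 + 0.001062 + 0.000118 + 0.000008 + 0.000000 = 0.00756.

P = 0.00756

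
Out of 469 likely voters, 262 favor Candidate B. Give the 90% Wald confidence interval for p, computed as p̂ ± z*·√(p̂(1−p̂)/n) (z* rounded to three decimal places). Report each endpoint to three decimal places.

(0.521, 0.596)

With x = 262 successes in n = 469, p̂ = 0.55864.
SE(p̂) = √(0.55864·0.44136/469) = 0.022929.
z* = 1.645 at the 90% level.
Margin = 1.645·0.022929 = 0.03772.
CI: 0.55864 ± 0.03772 = (0.521, 0.596).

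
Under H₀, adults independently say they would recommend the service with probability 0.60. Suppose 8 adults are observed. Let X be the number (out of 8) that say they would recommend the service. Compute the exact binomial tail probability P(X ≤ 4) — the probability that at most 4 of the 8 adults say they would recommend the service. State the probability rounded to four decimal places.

X is binomial with n = 8 and p = 0.60.
P(X ≤ 4) = Σ_{j=0}^{4} C(8,j)·0.60^j·0.40^{8−j}.
= 0.000655 + 0.007864 + 0.041288 + 0.123863 + 0.232243 = 0.4059.

P = 0.4059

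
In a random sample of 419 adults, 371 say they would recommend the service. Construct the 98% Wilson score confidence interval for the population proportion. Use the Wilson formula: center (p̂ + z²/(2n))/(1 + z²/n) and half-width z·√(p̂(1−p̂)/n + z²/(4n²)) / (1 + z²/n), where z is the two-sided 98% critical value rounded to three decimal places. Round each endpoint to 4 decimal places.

(0.8442, 0.9168)

Here p̂ = 371/419 = 0.88544 and z = 2.326 (z² = 5.410276).
Denominator 1 + z²/n = 1 + 5.410276/419 = 1.012912.
Adjusted center: (0.88544 + z²/(2n))/1.012912 = 0.88053.
Radicand: p̂(1−p̂)/n + z²/(4n²) = 0.000242088 + 0.000007704 = 0.000249792.
Half-width = z·√(radicand)/denom = 2.326·0.015805/1.012912 = 0.03629.
CI: 0.88053 ± 0.03629 = (0.8442, 0.9168).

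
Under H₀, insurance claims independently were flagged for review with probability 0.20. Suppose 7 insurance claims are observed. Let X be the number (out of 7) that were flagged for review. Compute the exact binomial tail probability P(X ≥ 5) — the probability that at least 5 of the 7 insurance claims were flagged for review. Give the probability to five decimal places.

X ~ Binomial(n=7, p=0.20).
P(X ≥ 5) = C(7,5)·0.20^5·0.80^2 + C(7,6)·0.20^6·0.80^1 + C(7,7)·0.20^7·0.80^0.
= 0.004301 + 0.000358 + 0.000013 = 0.00467.

P = 0.00467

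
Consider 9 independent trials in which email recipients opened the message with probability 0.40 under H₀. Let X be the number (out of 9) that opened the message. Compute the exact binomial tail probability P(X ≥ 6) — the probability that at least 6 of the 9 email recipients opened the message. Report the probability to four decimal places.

X ~ Binomial(n=9, p=0.40).
P(X ≥ 6) = C(9,6)·0.40^6·0.60^3 + C(9,7)·0.40^7·0.60^2 + C(9,8)·0.40^8·0.60^1 + C(9,9)·0.40^9·0.60^0.
= 0.074318 + 0.021234 + 0.003539 + 0.000262 = 0.0994.

P = 0.0994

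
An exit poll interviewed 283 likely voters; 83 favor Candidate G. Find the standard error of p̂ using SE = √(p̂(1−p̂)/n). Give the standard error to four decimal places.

SE = 0.0271

With x = 83 successes in n = 283, p̂ = 0.29329.
p̂(1−p̂) = 0.207271.
SE = √(0.207271/283) = 0.0271.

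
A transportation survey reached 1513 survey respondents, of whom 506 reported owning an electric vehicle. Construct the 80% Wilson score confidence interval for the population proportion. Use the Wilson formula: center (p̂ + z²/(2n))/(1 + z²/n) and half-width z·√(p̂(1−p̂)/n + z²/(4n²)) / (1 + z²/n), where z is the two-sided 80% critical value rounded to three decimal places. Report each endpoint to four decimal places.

(0.3191, 0.3502)

Here p̂ = 506/1513 = 0.33443 and z = 1.282 (z² = 1.643524).
1 + z²/n = 1.001086.
Center = (0.33443 + 0.000543)/1.001086 = 0.33461.
Radicand: p̂(1−p̂)/n + z²/(4n²) = 0.000147117 + 0.000000179 = 0.000147296.
Half-width = z·√(radicand)/denom = 1.282·0.012137/1.001086 = 0.01554.
Interval: 0.33461 ± 0.01554 → (0.3191, 0.3502).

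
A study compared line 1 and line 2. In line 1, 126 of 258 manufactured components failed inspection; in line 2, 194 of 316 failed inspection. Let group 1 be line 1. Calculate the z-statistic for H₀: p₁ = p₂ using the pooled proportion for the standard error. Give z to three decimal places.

Sample proportions: p̂₁ = 126/258 = 0.48837 and p̂₂ = 194/316 = 0.61392.
Pooling: p̂ = 320/574 = 0.55749.
SE = √[p̂(1−p̂)(1/n₁+1/n₂)] = √[0.55749·0.44251·(1/258+1/316)] ≈ 0.041676.
z = -0.12555/0.041676 = -3.013.

z = -3.013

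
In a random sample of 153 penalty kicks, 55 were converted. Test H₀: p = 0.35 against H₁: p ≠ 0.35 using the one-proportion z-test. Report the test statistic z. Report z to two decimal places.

z = 0.25

Sample proportion p̂ = 55/153 = 0.35948.
SE₀ = √(0.35·0.65/153) = 0.038561.
z = (0.35948 − 0.35)/0.038561 = 0.00948/0.038561 = 0.25.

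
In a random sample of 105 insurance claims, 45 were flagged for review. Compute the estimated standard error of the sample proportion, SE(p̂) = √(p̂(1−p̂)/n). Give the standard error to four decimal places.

SE = 0.0483

Sample proportion p̂ = 45/105 = 0.42857.
p̂(1−p̂) = 0.42857·0.57143 = 0.244898.
SE = √(0.244898/105) = 0.0483.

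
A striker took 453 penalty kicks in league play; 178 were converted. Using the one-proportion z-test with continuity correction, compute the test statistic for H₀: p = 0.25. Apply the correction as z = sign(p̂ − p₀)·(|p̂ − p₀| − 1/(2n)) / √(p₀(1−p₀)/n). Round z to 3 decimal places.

z = 6.971

The sample proportion is 178/453 = 0.39294. p̂ − p₀ = 0.142936.
Continuity correction 1/(2n) = 1/906 = 0.001104.
Corrected numerator: |0.142936| − 0.001104 = 0.141832.
SE₀ = √(0.25·0.75/453) = 0.020345.
z = (+)0.141832/0.020345 = 6.971.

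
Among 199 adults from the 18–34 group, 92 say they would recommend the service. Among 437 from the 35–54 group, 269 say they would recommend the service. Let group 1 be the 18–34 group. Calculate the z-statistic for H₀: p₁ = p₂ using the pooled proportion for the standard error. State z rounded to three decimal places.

z = -3.617

p̂₁ = 92/199 = 0.46231, p̂₂ = 269/437 = 0.61556.
Pooling: p̂ = 361/636 = 0.56761.
SE = √[p̂(1−p̂)(1/n₁+1/n₂)] = √[0.56761·0.43239·(1/199+1/437)] ≈ 0.042367.
z = -0.15325/0.042367 = -3.617.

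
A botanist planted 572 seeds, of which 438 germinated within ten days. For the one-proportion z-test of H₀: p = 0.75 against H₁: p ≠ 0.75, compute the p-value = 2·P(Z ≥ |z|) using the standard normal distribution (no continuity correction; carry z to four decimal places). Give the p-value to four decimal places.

p̂ = 438/572 = 0.76573.
Under H₀, SE = √(p₀(1−p₀)/n) = √(0.75·0.25/572) = √0.000327797 = 0.018105.
Test statistic (full precision, shown to 4 dp): z = (438/572 − 0.75)/SE₀ ≈ 0.8690.
From the standard normal, 2·P(Z ≥ |z|) = 0.3848.

p-value = 0.3848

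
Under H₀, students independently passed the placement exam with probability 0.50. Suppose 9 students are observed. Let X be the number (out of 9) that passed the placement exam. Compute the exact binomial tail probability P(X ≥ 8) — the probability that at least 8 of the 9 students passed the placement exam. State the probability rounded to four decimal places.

X ~ Binomial(n=9, p=0.50).
P(X ≥ 8) = C(9,8)·0.50^8·0.50^1 + C(9,9)·0.50^9·0.50^0.
= 0.017578 + 0.001953 = 0.0195.

P = 0.0195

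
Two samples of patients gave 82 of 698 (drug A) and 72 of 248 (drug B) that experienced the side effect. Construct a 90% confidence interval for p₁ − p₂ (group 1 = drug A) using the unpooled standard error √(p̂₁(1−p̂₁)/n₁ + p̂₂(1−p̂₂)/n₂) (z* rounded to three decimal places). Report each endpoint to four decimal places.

p̂₁ = 82/698 = 0.11748, p̂₂ = 72/248 = 0.29032; p̂₁ − p̂₂ = -0.17284.
SE = √(0.000148535 + 0.000830788) = √0.000979323 = 0.031294.
For 90% confidence, z* = 1.645. Margin of error = 0.05148.
So the interval runs from -0.2243 to -0.1214.

(-0.2243, -0.1214)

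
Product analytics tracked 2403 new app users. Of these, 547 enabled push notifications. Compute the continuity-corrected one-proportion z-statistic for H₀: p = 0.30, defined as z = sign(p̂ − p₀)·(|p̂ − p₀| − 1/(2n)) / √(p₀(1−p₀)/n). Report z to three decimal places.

z = -7.719

With x = 547 successes in n = 2403, p̂ = 0.22763. p̂ − p₀ = -0.072368.
Continuity correction 1/(2n) = 1/4806 = 0.000208.
Corrected numerator: |-0.072368| − 0.000208 = 0.072160.
SE₀ = √(0.30·0.70/2403) = 0.009348.
z = −0.072160/0.009348 = -7.719.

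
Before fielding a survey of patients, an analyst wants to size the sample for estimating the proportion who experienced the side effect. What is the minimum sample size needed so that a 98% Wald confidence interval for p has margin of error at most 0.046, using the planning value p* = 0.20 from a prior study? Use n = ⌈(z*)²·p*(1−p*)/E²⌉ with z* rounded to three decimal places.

n = 410

z* = 2.326 at the 98% level.
p*(1−p*) = 0.1600.
Required n before rounding: 5.410276 × 0.1600 / 0.046² = 409.095.
⌈409.095⌉ = 410.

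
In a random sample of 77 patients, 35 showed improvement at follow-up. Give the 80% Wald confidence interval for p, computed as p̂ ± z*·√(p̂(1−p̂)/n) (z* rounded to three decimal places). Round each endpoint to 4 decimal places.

The sample proportion is 35/77 = 0.45455.
Standard error of p̂: √(0.247934/77) = √0.003219921 = 0.056744.
For 80% confidence, z* = 1.282.
Margin of error: 1.282 × 0.056744 = 0.07275.
So the interval runs from 0.3818 to 0.5273.

(0.3818, 0.5273)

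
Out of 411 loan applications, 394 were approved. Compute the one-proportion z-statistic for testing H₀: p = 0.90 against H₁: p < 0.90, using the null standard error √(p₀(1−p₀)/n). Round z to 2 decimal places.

p̂ = 394/411 = 0.95864.
Null standard error: √(0.90·0.10/411) = √0.000218978 = 0.014798.
z = (p̂ − p₀)/SE = (0.95864 − 0.90)/0.014798 = 3.96.

z = 3.96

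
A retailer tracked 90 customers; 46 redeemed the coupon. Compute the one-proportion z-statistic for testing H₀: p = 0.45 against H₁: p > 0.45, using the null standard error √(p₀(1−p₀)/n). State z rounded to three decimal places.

z = 1.165

Sample proportion p̂ = 46/90 = 0.51111.
SE₀ = √(0.45·0.55/90) = 0.052440.
z = (p̂ − p₀)/SE = (0.51111 − 0.45)/0.052440 = 1.165.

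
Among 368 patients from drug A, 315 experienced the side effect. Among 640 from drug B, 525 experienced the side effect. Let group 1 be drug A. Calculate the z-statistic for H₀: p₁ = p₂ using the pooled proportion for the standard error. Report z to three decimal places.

Sample proportions: p̂₁ = 315/368 = 0.85598 and p̂₂ = 525/640 = 0.82031.
Pooling: p̂ = 840/1008 = 0.83333.
Pooled SE = √[0.1388889·0.00427989] ≈ 0.024381.
z = 0.03567/0.024381 = 1.463.

z = 1.463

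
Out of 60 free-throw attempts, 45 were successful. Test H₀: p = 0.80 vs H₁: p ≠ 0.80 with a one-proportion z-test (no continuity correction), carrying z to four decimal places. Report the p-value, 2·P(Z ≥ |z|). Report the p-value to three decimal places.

With x = 45 successes in n = 60, p̂ = 0.75000.
Under H₀, SE = √(p₀(1−p₀)/n) = √(0.80·0.20/60) = √0.002666667 = 0.051640.
Test statistic (full precision, shown to 4 dp): z = (45/60 − 0.80)/SE₀ ≈ -0.9682.
From the standard normal, 2·P(Z ≥ |z|) = 0.333.

p-value = 0.333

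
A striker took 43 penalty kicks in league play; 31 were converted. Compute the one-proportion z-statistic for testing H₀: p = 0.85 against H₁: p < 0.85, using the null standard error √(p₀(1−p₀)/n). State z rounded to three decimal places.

z = -2.370

Sample proportion p̂ = 31/43 = 0.72093.
Under H₀, SE = √(p₀(1−p₀)/n) = √(0.85·0.15/43) = √0.002965116 = 0.054453.
z = (0.72093 − 0.85)/0.054453 = -0.12907/0.054453 = -2.370.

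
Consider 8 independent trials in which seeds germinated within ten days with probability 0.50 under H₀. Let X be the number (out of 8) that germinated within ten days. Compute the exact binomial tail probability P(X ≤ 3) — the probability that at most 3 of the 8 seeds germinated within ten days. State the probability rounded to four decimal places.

P = 0.3633

X is binomial with n = 8 and p = 0.50.
P(X ≤ 3) = C(8,0)·0.50^0·0.50^8 + C(8,1)·0.50^1·0.50^7 + C(8,2)·0.50^2·0.50^6 + C(8,3)·0.50^3·0.50^5.
= 0.003906 + 0.031250 + 0.109375 + 0.218750 = 0.3633.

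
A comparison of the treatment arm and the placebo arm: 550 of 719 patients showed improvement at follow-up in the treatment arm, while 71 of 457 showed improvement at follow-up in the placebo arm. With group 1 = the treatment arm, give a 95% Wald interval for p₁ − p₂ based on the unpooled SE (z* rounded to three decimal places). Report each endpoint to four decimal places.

p̂₁ = 0.76495, p̂₂ = 0.15536, so the observed difference is 0.60959.
Unpooled SE = √(p̂₁(1−p̂₁)/n₁ + p̂₂(1−p̂₂)/n₂) = √(0.000250071 + 0.000287142) = 0.023178.
For 95% confidence, z* = 1.960. Margin = 1.960·0.023178 = 0.04543.
Interval: 0.60959 ± 0.04543 → (0.5642, 0.6550).

(0.5642, 0.6550)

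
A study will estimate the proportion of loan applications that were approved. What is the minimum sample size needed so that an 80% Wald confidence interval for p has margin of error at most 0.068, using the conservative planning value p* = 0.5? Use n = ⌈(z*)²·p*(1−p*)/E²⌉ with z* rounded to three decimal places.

The 80% critical value is z* = 1.282.
p*(1−p*) = 0.2500.
(z*)²·p*(1−p*)/E² = 1.643524·0.2500/0.004624 = 88.858.
Rounding up, n = 89.

n = 89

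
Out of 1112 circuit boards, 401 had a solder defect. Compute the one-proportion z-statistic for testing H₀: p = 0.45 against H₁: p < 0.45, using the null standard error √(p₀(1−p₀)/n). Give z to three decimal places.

With x = 401 successes in n = 1112, p̂ = 0.36061.
SE₀ = √(0.45·0.55/1112) = 0.014919.
z = (0.36061 − 0.45)/0.014919 = -0.08939/0.014919 = -5.992.

z = -5.992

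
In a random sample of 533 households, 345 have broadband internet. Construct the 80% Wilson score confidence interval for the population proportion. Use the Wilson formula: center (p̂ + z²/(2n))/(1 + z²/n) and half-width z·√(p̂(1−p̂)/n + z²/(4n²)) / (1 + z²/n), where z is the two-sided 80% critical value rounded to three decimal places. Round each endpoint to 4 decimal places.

p̂ = 345/533 = 0.64728; z = 1.282, so z² = 1.643524.
1 + z²/n = 1.003084.
Adjusted center: (0.64728 + z²/(2n))/1.003084 = 0.64683.
Radicand: p̂(1−p̂)/n + z²/(4n²) = 0.000428347 + 0.000001446 = 0.000429793.
Half-width = z·√(radicand)/denom = 1.282·0.020731/1.003084 = 0.02650.
So the interval runs from 0.6203 to 0.6733.

(0.6203, 0.6733)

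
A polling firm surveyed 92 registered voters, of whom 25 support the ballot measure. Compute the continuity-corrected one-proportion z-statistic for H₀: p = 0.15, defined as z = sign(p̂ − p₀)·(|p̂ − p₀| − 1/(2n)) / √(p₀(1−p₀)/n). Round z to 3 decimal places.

z = 3.124

p̂ = 25/92 = 0.27174. p̂ − p₀ = 0.121739.
Continuity correction 1/(2n) = 1/184 = 0.005435.
Corrected numerator: |0.121739| − 0.005435 = 0.116304.
Null standard error: √(0.15·0.85/92) = √0.001385870 = 0.037227.
z = +0.116304/0.037227 = 3.124.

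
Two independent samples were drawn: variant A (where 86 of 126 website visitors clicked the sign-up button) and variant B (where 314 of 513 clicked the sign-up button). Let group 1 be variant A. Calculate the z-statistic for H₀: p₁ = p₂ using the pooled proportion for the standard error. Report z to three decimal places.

p̂₁ = 86/126 = 0.68254, p̂₂ = 314/513 = 0.61209.
Pooled p̂ = (86+314)/(126+513) = 400/639 = 0.62598.
Pooled SE = √[0.2341295·0.00988583] ≈ 0.048110.
z = (p̂₁ − p̂₂)/SE = (0.68254 − 0.61209)/0.048110 = 0.07045/0.048110 = 1.464.

z = 1.464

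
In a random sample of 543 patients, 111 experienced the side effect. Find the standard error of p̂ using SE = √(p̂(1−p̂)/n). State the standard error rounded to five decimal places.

SE = 0.01731

Sample proportion p̂ = 111/543 = 0.20442.
p̂(1−p̂) = 0.20442·0.79558 = 0.162632.
SE = √(0.162632/543) = 0.01731.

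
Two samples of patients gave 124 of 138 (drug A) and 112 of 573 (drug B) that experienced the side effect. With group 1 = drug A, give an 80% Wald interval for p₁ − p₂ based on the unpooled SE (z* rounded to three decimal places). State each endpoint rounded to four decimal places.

p̂₁ = 124/138 = 0.89855, p̂₂ = 112/573 = 0.19546; p̂₁ − p̂₂ = 0.70309.
SE = √(0.000660560 + 0.000274445) = √0.000935005 = 0.030578.
z* = 1.282 at the 80% level. Margin of error = 0.03920.
CI: 0.70309 ± 0.03920 = (0.6639, 0.7423).

(0.6639, 0.7423)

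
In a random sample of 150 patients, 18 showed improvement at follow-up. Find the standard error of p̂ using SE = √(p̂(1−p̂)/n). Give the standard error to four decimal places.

Sample proportion p̂ = 18/150 = 0.12000.
p̂(1−p̂) = 0.12000·0.88000 = 0.105600.
SE = √(0.105600/150) = √0.000704000 = 0.0265.

SE = 0.0265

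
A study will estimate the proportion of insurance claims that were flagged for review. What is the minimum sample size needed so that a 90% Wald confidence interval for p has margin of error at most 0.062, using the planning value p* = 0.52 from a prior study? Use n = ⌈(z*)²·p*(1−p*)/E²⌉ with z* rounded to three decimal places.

z* = 1.645 at the 90% level.
p*(1−p*) = 0.2496.
(z*)²·p*(1−p*)/E² = 2.706025·0.2496/0.003844 = 175.709.
Rounding up, n = 176.

n = 176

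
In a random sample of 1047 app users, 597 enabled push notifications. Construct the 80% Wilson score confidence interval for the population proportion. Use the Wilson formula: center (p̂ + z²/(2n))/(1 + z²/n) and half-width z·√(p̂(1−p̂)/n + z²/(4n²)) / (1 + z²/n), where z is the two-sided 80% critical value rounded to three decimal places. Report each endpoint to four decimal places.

Here p̂ = 597/1047 = 0.57020 and z = 1.282 (z² = 1.643524).
1 + z²/n = 1.001570.
Adjusted center: (0.57020 + z²/(2n))/1.001570 = 0.57009.
Radicand: p̂(1−p̂)/n + z²/(4n²) = 0.000234071 + 0.000000375 = 0.000234446.
Half-width = 1.282·√0.000234446/1.001570 = 0.01960.
CI: 0.57009 ± 0.01960 = (0.5505, 0.5897).

(0.5505, 0.5897)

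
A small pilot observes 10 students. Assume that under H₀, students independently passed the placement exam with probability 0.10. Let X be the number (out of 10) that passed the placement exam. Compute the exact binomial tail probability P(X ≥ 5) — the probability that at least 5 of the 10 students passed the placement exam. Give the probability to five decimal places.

P = 0.00163

X ~ Binomial(n=10, p=0.10).
P(X ≥ 5) = Σ_{j=5}^{10} C(10,j)·0.10^j·0.90^{10−j}.
= 0.001488 + 0.000138 + 0.000009 + 0.000000 + 0.000000 + 0.000000 = 0.00163.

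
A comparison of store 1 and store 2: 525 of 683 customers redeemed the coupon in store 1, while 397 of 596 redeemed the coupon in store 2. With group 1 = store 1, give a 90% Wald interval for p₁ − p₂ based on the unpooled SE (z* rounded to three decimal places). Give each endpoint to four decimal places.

(0.0612, 0.1440)

p̂₁ = 525/683 = 0.76867, p̂₂ = 397/596 = 0.66611; p̂₁ − p̂₂ = 0.10256.
Unpooled SE = √(p̂₁(1−p̂₁)/n₁ + p̂₂(1−p̂₂)/n₂) = √(0.000260348 + 0.000373168) = 0.025170.
z* = 1.645 at the 90% level. Margin = 1.645·0.025170 = 0.04140.
Interval: 0.10256 ± 0.04140 → (0.0612, 0.1440).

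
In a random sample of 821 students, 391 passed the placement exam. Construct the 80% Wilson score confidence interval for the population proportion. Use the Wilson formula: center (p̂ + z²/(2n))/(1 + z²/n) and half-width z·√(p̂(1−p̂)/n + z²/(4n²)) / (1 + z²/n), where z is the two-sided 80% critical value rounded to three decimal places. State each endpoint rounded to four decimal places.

Here p̂ = 391/821 = 0.47625 and z = 1.282 (z² = 1.643524).
1 + z²/n = 1.002002.
Adjusted center: (0.47625 + z²/(2n))/1.002002 = 0.47630.
Radicand: p̂(1−p̂)/n + z²/(4n²) = 0.000303820 + 0.000000610 = 0.000304430.
Half-width = z·√(radicand)/denom = 1.282·0.017448/1.002002 = 0.02232.
CI: 0.47630 ± 0.02232 = (0.4540, 0.4986).

(0.4540, 0.4986)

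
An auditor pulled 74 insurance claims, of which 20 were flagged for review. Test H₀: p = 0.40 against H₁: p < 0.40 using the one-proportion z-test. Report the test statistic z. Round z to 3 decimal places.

p̂ = 20/74 = 0.27027.
Null standard error: √(0.40·0.60/74) = √0.003243243 = 0.056949.
z = (0.27027 − 0.40)/0.056949 = -0.12973/0.056949 = -2.278.

z = -2.278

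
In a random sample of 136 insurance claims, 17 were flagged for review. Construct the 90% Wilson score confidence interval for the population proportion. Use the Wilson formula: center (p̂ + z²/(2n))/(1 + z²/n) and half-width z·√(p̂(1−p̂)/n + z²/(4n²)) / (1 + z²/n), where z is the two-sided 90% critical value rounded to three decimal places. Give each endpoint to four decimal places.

Here p̂ = 17/136 = 0.12500 and z = 1.645 (z² = 2.706025).
1 + z²/n = 1.019897.
Center = (0.12500 + 0.009949)/1.019897 = 0.13232.
Radicand: p̂(1−p̂)/n + z²/(4n²) = 0.000804228 + 0.000036576 = 0.000840804.
Half-width = 1.645·√0.000840804/1.019897 = 0.04677.
Interval: 0.13232 ± 0.04677 → (0.0855, 0.1791).

(0.0855, 0.1791)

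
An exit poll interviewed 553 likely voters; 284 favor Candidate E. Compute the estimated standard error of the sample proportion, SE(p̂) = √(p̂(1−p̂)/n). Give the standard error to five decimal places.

The sample proportion is 284/553 = 0.51356.
p̂(1−p̂) = 0.249816.
SE = √(0.249816/553) = 0.02125.

SE = 0.02125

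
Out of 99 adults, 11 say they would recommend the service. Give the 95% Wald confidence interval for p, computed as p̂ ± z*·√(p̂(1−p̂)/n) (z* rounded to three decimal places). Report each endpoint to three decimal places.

Sample proportion p̂ = 11/99 = 0.11111.
SE(p̂) = √(0.11111·0.88889/99) = 0.031585.
z* = 1.960 at the 95% level.
Margin = 1.960·0.031585 = 0.06191.
CI: 0.11111 ± 0.06191 = (0.049, 0.173).

(0.049, 0.173)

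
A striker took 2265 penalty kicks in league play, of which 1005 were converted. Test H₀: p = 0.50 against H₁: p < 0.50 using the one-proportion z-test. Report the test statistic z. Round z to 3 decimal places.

z = -5.358

With x = 1005 successes in n = 2265, p̂ = 0.44371.
Under H₀, SE = √(p₀(1−p₀)/n) = √(0.50·0.50/2265) = √0.000110375 = 0.010506.
Test statistic: z = -0.05629/0.010506 = -5.358.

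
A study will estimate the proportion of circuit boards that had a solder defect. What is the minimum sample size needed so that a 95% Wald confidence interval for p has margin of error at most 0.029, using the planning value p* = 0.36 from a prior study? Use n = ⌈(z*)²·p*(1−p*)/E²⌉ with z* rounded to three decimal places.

n = 1053

For 95% confidence, z* = 1.960.
p*(1−p*) = 0.36·0.64 = 0.2304.
Required n before rounding: 3.841600 × 0.2304 / 0.029² = 1052.443.
⌈1052.443⌉ = 1053.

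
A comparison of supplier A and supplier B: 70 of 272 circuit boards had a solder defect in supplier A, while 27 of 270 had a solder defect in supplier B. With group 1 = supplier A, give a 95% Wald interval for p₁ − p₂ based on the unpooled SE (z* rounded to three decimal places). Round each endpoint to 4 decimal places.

p̂₁ = 0.25735, p̂₂ = 0.10000, so the observed difference is 0.15735.
SE = √(0.000702656 + 0.000333333) = √0.001035989 = 0.032187.
For 95% confidence, z* = 1.960. Margin = 1.960·0.032187 = 0.06309.
So the interval runs from 0.0943 to 0.2204.

(0.0943, 0.2204)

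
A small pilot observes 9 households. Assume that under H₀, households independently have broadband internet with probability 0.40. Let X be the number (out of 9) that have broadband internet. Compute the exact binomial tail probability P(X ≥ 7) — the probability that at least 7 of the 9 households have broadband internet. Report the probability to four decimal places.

P = 0.0250

X ~ Binomial(n=9, p=0.40).
P(X ≥ 7) = C(9,7)·0.40^7·0.60^2 + C(9,8)·0.40^8·0.60^1 + C(9,9)·0.40^9·0.60^0.
= 0.021234 + 0.003539 + 0.000262 = 0.0250.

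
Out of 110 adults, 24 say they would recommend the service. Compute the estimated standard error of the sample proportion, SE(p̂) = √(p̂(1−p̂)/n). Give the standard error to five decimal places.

With x = 24 successes in n = 110, p̂ = 0.21818.
p̂(1−p̂) = 0.170577.
Dividing by n and taking the root: √0.001550700 = 0.03938.

SE = 0.03938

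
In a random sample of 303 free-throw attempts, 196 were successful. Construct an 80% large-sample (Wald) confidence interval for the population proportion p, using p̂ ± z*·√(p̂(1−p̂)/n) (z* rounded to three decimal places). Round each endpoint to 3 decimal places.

(0.612, 0.682)

The sample proportion is 196/303 = 0.64686.
Standard error of p̂: √(0.228431/303) = √0.000753897 = 0.027457.
The 80% critical value is z* = 1.282.
Margin of error: 1.282 × 0.027457 = 0.03520.
Interval: 0.64686 ± 0.03520 → (0.612, 0.682).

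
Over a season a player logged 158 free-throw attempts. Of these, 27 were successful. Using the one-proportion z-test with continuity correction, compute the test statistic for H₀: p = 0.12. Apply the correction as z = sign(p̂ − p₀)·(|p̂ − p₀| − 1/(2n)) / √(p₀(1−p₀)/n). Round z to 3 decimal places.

z = 1.846

With x = 27 successes in n = 158, p̂ = 0.17089. p̂ − p₀ = 0.050886.
1/(2n) = 0.003165.
Corrected numerator: |0.050886| − 0.003165 = 0.047721.
Null standard error: √(0.12·0.88/158) = √0.000668354 = 0.025853.
z = +0.047721/0.025853 = 1.846.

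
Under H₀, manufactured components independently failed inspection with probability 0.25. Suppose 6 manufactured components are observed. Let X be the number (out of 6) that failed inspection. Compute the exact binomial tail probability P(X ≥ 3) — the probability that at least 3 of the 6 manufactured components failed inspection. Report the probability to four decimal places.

X is binomial with n = 6 and p = 0.25.
P(X ≥ 3) = C(6,3)·0.25^3·0.75^3 + C(6,4)·0.25^4·0.75^2 + C(6,5)·0.25^5·0.75^1 + C(6,6)·0.25^6·0.75^0.
= 0.131836 + 0.032959 + 0.004395 + 0.000244 = 0.1694.

P = 0.1694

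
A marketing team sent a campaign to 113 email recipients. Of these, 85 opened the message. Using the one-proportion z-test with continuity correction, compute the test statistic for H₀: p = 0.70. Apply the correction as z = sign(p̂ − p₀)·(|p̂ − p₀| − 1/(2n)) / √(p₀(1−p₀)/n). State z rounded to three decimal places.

z = 1.109

p̂ = 85/113 = 0.75221. p̂ − p₀ = 0.052212.
1/(2n) = 0.004425.
Corrected numerator: |0.052212| − 0.004425 = 0.047787.
Null standard error: √(0.70·0.30/113) = √0.001858407 = 0.043109.
z = +0.047787/0.043109 = 1.109.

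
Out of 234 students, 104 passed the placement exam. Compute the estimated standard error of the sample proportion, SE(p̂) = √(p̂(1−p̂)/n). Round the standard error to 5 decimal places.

p̂ = 104/234 = 0.44444.
p̂(1−p̂) = 0.44444·0.55556 = 0.246913.
SE = √(0.246913/234) = 0.03248.

SE = 0.03248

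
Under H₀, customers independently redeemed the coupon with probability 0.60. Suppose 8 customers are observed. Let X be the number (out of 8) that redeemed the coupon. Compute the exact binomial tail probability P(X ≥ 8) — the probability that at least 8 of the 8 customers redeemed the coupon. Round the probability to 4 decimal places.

P = 0.0168

X ~ Binomial(n=8, p=0.60).
P(X ≥ 8) = C(8,8)·0.60^8·0.40^0.
= 0.016796 = 0.0168.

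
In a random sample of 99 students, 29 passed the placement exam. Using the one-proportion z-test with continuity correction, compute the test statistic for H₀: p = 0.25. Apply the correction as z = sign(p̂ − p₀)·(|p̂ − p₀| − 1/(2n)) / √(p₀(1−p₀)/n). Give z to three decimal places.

z = 0.870

p̂ = 29/99 = 0.29293. p̂ − p₀ = 0.042929.
Continuity correction 1/(2n) = 1/198 = 0.005051.
Corrected numerator: |0.042929| − 0.005051 = 0.037878.
Under H₀, SE = √(p₀(1−p₀)/n) = √(0.25·0.75/99) = √0.001893939 = 0.043519.
z = +0.037878/0.043519 = 0.870.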